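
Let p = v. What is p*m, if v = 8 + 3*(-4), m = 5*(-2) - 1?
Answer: 44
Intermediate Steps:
m = -11 (m = -10 - 1 = -11)
v = -4 (v = 8 - 12 = -4)
p = -4
p*m = -4*(-11) = 44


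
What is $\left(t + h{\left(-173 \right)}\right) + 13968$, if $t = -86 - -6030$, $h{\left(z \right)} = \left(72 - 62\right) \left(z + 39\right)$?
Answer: $18572$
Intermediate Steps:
$h{\left(z \right)} = 390 + 10 z$ ($h{\left(z \right)} = 10 \left(39 + z\right) = 390 + 10 z$)
$t = 5944$ ($t = -86 + 6030 = 5944$)
$\left(t + h{\left(-173 \right)}\right) + 13968 = \left(5944 + \left(390 + 10 \left(-173\right)\right)\right) + 13968 = \left(5944 + \left(390 - 1730\right)\right) + 13968 = \left(5944 - 1340\right) + 13968 = 4604 + 13968 = 18572$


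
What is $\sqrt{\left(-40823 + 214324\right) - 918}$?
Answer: $\sqrt{172583} \approx 415.43$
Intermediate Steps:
$\sqrt{\left(-40823 + 214324\right) - 918} = \sqrt{173501 - 918} = \sqrt{172583}$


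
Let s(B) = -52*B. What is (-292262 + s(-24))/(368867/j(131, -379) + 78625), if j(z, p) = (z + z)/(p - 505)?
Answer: 38122834/152739339 ≈ 0.24959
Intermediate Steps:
j(z, p) = 2*z/(-505 + p) (j(z, p) = (2*z)/(-505 + p) = 2*z/(-505 + p))
(-292262 + s(-24))/(368867/j(131, -379) + 78625) = (-292262 - 52*(-24))/(368867/((2*131/(-505 - 379))) + 78625) = (-292262 + 1248)/(368867/((2*131/(-884))) + 78625) = -291014/(368867/((2*131*(-1/884))) + 78625) = -291014/(368867/(-131/442) + 78625) = -291014/(368867*(-442/131) + 78625) = -291014/(-163039214/131 + 78625) = -291014/(-152739339/131) = -291014*(-131/152739339) = 38122834/152739339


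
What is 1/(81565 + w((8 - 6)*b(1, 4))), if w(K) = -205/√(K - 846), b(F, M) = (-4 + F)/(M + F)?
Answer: 69101868/5636293905445 - 82*I*√5295/5636293905445 ≈ 1.226e-5 - 1.0587e-9*I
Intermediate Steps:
b(F, M) = (-4 + F)/(F + M)
w(K) = -205/√(-846 + K)
1/(81565 + w((8 - 6)*b(1, 4))) = 1/(81565 - 205/√(-846 + (8 - 6)*((-4 + 1)/(1 + 4)))) = 1/(81565 - 205/√(-846 + 2*(-3/5))) = 1/(81565 - 205/√(-846 + 2*((⅕)*(-3)))) = 1/(81565 - 205/√(-846 + 2*(-⅗))) = 1/(81565 - 205/√(-846 - 6/5)) = 1/(81565 - (-205)*I*√5295/2118) = 1/(81565 + 205*I*√5295/2118)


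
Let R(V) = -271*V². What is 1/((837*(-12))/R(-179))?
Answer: 8683111/10044 ≈ 864.51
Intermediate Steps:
1/((837*(-12))/R(-179)) = 1/((837*(-12))/((-271*(-179)²))) = 1/(-10044/((-271*32041))) = 1/(-10044/(-8683111)) = 1/(-10044*(-1/8683111)) = 1/(10044/8683111) = 8683111/10044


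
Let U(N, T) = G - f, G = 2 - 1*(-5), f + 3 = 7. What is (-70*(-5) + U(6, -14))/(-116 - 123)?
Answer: -353/239 ≈ -1.4770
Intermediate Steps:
f = 4 (f = -3 + 7 = 4)
G = 7 (G = 2 + 5 = 7)
U(N, T) = 3 (U(N, T) = 7 - 1*4 = 7 - 4 = 3)
(-70*(-5) + U(6, -14))/(-116 - 123) = (-70*(-5) + 3)/(-116 - 123) = (350 + 3)/(-239) = 353*(-1/239) = -353/239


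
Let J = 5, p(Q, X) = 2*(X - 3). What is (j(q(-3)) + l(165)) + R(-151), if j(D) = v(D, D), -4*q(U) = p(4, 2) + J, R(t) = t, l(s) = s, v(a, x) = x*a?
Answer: 233/16 ≈ 14.563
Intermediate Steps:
p(Q, X) = -6 + 2*X (p(Q, X) = 2*(-3 + X) = -6 + 2*X)
v(a, x) = a*x
q(U) = -¾ (q(U) = -((-6 + 2*2) + 5)/4 = -((-6 + 4) + 5)/4 = -(-2 + 5)/4 = -¼*3 = -¾)
j(D) = D² (j(D) = D*D = D²)
(j(q(-3)) + l(165)) + R(-151) = ((-¾)² + 165) - 151 = (9/16 + 165) - 151 = 2649/16 - 151 = 233/16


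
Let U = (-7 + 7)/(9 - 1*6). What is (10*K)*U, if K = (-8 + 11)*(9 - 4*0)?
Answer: 0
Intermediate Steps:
U = 0 (U = 0/(9 - 6) = 0/3 = 0*(1/3) = 0)
K = 27 (K = 3*(9 + 0) = 3*9 = 27)
(10*K)*U = (10*27)*0 = 270*0 = 0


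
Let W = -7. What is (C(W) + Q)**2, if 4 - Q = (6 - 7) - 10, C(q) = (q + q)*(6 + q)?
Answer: 841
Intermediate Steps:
C(q) = 2*q*(6 + q) (C(q) = (2*q)*(6 + q) = 2*q*(6 + q))
Q = 15 (Q = 4 - ((6 - 7) - 10) = 4 - (-1 - 10) = 4 - 1*(-11) = 4 + 11 = 15)
(C(W) + Q)**2 = (2*(-7)*(6 - 7) + 15)**2 = (2*(-7)*(-1) + 15)**2 = (14 + 15)**2 = 29**2 = 841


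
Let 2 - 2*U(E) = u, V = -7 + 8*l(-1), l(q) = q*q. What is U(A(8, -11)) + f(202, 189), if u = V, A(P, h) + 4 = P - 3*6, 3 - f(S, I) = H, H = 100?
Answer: -193/2 ≈ -96.500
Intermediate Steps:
l(q) = q²
V = 1 (V = -7 + 8*(-1)² = -7 + 8*1 = -7 + 8 = 1)
f(S, I) = -97 (f(S, I) = 3 - 1*100 = 3 - 100 = -97)
A(P, h) = -22 + P (A(P, h) = -4 + (P - 3*6) = -4 + (P - 18) = -4 + (-18 + P) = -22 + P)
u = 1
U(E) = ½ (U(E) = 1 - ½*1 = 1 - ½ = ½)
U(A(8, -11)) + f(202, 189) = ½ - 97 = -193/2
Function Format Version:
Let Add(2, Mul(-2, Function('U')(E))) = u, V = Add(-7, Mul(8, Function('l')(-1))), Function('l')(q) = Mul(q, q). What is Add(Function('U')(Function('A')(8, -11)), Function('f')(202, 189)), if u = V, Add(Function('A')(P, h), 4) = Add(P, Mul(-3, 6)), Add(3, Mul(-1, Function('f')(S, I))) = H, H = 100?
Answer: Rational(-193, 2) ≈ -96.500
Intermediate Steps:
Function('l')(q) = Pow(q, 2)
V = 1 (V = Add(-7, Mul(8, Pow(-1, 2))) = Add(-7, Mul(8, 1)) = Add(-7, 8) = 1)
Function('f')(S, I) = -97 (Function('f')(S, I) = Add(3, Mul(-1, 100)) = Add(3, -100) = -97)
Function('A')(P, h) = Add(-22, P) (Function('A')(P, h) = Add(-4, Add(P, Mul(-3, 6))) = Add(-4, Add(P, -18)) = Add(-4, Add(-18, P)) = Add(-22, P))
u = 1
Function('U')(E) = Rational(1, 2) (Function('U')(E) = Add(1, Mul(Rational(-1, 2), 1)) = Add(1, Rational(-1, 2)) = Rational(1, 2))
Add(Function('U')(Function('A')(8, -11)), Function('f')(202, 189)) = Add(Rational(1, 2), -97) = Rational(-193, 2)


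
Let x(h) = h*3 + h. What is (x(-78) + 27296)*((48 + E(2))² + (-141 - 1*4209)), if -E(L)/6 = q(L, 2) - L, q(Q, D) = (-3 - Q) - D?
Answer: 163361136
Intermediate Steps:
x(h) = 4*h (x(h) = 3*h + h = 4*h)
q(Q, D) = -3 - D - Q
E(L) = 30 + 12*L (E(L) = -6*((-3 - 1*2 - L) - L) = -6*((-3 - 2 - L) - L) = -6*((-5 - L) - L) = -6*(-5 - 2*L) = 30 + 12*L)
(x(-78) + 27296)*((48 + E(2))² + (-141 - 1*4209)) = (4*(-78) + 27296)*((48 + (30 + 12*2))² + (-141 - 1*4209)) = (-312 + 27296)*((48 + (30 + 24))² + (-141 - 4209)) = 26984*((48 + 54)² - 4350) = 26984*(102² - 4350) = 26984*(10404 - 4350) = 26984*6054 = 163361136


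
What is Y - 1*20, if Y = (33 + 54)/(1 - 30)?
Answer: -23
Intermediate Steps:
Y = -3 (Y = 87/(-29) = 87*(-1/29) = -3)
Y - 1*20 = -3 - 1*20 = -3 - 20 = -23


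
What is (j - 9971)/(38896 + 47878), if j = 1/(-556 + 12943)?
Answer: -61755388/537434769 ≈ -0.11491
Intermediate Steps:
j = 1/12387 ≈ 8.0730e-5
(j - 9971)/(38896 + 47878) = (1/12387 - 9971)/(38896 + 47878) = -123510776/12387/86774 = -123510776/12387*1/86774 = -61755388/537434769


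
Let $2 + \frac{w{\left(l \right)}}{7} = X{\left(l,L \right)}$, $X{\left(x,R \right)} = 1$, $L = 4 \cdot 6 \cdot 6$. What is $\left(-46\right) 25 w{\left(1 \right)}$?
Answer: $8050$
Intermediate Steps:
$L = 144$ ($L = 24 \cdot 6 = 144$)
$w{\left(l \right)} = -7$ ($w{\left(l \right)} = -14 + 7 \cdot 1 = -14 + 7 = -7$)
$\left(-46\right) 25 w{\left(1 \right)} = \left(-46\right) 25 \left(-7\right) = \left(-1150\right) \left(-7\right) = 8050$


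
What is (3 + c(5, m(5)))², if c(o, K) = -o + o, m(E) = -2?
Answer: 9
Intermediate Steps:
c(o, K) = 0
(3 + c(5, m(5)))² = (3 + 0)² = 3² = 9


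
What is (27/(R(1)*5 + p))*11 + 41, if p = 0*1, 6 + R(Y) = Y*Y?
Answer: 728/25 ≈ 29.120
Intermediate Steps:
R(Y) = -6 + Y² (R(Y) = -6 + Y*Y = -6 + Y²)
p = 0
(27/(R(1)*5 + p))*11 + 41 = (27/((-6 + 1²)*5 + 0))*11 + 41 = (27/((-6 + 1)*5 + 0))*11 + 41 = (27/(-5*5 + 0))*11 + 41 = (27/(-25 + 0))*11 + 41 = (27/(-25))*11 + 41 = (27*(-1/25))*11 + 41 = -27/25*11 + 41 = -297/25 + 41 = 728/25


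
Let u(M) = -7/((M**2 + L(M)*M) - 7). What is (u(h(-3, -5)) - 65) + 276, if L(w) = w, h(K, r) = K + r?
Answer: 25524/121 ≈ 210.94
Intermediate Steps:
u(M) = -7/(-7 + 2*M**2) (u(M) = -7/((M**2 + M*M) - 7) = -7/((M**2 + M**2) - 7) = -7/(2*M**2 - 7) = -7/(-7 + 2*M**2))
(u(h(-3, -5)) - 65) + 276 = (-7/(-7 + 2*(-3 - 5)**2) - 65) + 276 = (-7/(-7 + 2*(-8)**2) - 65) + 276 = (-7/(-7 + 2*64) - 65) + 276 = (-7/(-7 + 128) - 65) + 276 = (-7/121 - 65) + 276 = -7872/121 + 276 = 25524/121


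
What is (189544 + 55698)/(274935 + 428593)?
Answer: 7213/20692 ≈ 0.34859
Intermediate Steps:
(189544 + 55698)/(274935 + 428593) = 245242/703528 = 245242*(1/703528) = 7213/20692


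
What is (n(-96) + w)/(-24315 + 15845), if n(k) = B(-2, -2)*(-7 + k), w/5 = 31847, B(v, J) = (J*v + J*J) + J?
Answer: -158617/8470 ≈ -18.727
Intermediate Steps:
B(v, J) = J + J² + J*v (B(v, J) = (J*v + J²) + J = (J² + J*v) + J = J + J² + J*v)
w = 159235 (w = 5*31847 = 159235)
n(k) = -42 + 6*k (n(k) = (-2*(1 - 2 - 2))*(-7 + k) = (-2*(-3))*(-7 + k) = 6*(-7 + k) = -42 + 6*k)
(n(-96) + w)/(-24315 + 15845) = ((-42 + 6*(-96)) + 159235)/(-24315 + 15845) = ((-42 - 576) + 159235)/(-8470) = (-618 + 159235)*(-1/8470) = 158617*(-1/8470) = -158617/8470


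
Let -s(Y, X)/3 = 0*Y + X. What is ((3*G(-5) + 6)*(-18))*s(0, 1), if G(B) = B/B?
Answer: 486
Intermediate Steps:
G(B) = 1
s(Y, X) = -3*X (s(Y, X) = -3*(0*Y + X) = -3*(0 + X) = -3*X)
((3*G(-5) + 6)*(-18))*s(0, 1) = ((3*1 + 6)*(-18))*(-3*1) = ((3 + 6)*(-18))*(-3) = (9*(-18))*(-3) = -162*(-3) = 486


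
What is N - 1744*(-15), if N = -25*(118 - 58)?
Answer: 24660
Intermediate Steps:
N = -1500 (N = -25*60 = -1500)
N - 1744*(-15) = -1500 - 1744*(-15) = -1500 + 26160 = 24660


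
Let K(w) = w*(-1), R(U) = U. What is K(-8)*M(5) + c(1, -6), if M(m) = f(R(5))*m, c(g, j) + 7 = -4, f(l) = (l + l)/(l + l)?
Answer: 29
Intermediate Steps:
f(l) = 1 (f(l) = (2*l)/((2*l)) = (2*l)*(1/(2*l)) = 1)
c(g, j) = -11 (c(g, j) = -7 - 4 = -11)
K(w) = -w
M(m) = m (M(m) = 1*m = m)
K(-8)*M(5) + c(1, -6) = -1*(-8)*5 - 11 = 8*5 - 11 = 40 - 11 = 29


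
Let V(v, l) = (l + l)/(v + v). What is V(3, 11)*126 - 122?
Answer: 340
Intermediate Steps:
V(v, l) = l/v (V(v, l) = (2*l)/((2*v)) = (2*l)*(1/(2*v)) = l/v)
V(3, 11)*126 - 122 = (11/3)*126 - 122 = 462 - 122 = 340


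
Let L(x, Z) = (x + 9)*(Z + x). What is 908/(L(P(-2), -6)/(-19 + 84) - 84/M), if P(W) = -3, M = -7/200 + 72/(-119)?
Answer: 449525830/64562709 ≈ 6.9626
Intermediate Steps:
M = -15233/23800 (M = -7*1/200 + 72*(-1/119) = -7/200 - 72/119 = -15233/23800 ≈ -0.64004)
L(x, Z) = (9 + x)*(Z + x)
908/(L(P(-2), -6)/(-19 + 84) - 84/M) = 908/(((-3)² + 9*(-6) + 9*(-3) - 6*(-3))/(-19 + 84) - 84/(-15233/23800)) = 908/((9 - 54 - 27 + 18)/65 - 84*(-23800/15233)) = 908/(-54*1/65 + 1999200/15233) = 908/(-54/65 + 1999200/15233) = 908/(129125418/990145) = 908*(990145/129125418) = 449525830/64562709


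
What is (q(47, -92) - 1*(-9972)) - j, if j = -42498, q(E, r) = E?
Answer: 52517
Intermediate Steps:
(q(47, -92) - 1*(-9972)) - j = (47 - 1*(-9972)) - 1*(-42498) = (47 + 9972) + 42498 = 10019 + 42498 = 52517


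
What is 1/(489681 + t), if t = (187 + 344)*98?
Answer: 1/541719 ≈ 1.8460e-6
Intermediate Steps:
t = 52038 (t = 531*98 = 52038)
1/(489681 + t) = 1/(489681 + 52038) = 1/541719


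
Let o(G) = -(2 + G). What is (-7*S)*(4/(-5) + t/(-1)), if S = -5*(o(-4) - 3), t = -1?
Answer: -7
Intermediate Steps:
o(G) = -2 - G
S = 5 (S = -5*((-2 - 1*(-4)) - 3) = -5*((-2 + 4) - 3) = -5*(2 - 3) = -5*(-1) = 5)
(-7*S)*(4/(-5) + t/(-1)) = (-7*5)*(4/(-5) - 1/(-1)) = -35*(4*(-⅕) - 1*(-1)) = -35*(-⅘ + 1) = -35*⅕ = -7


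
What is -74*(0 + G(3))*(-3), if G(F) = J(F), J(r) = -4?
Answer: -888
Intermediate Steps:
G(F) = -4
-74*(0 + G(3))*(-3) = -74*(0 - 4)*(-3) = -(-296)*(-3) = -74*12 = -888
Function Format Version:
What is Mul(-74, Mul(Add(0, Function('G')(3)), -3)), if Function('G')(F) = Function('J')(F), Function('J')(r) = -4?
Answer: -888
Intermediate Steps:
Function('G')(F) = -4
Mul(-74, Mul(Add(0, Function('G')(3)), -3)) = Mul(-74, Mul(Add(0, -4), -3)) = Mul(-74, Mul(-4, -3)) = Mul(-74, 12) = -888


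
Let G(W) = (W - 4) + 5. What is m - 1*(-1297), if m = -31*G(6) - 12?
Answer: 1068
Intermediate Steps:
G(W) = 1 + W (G(W) = (-4 + W) + 5 = 1 + W)
m = -229 (m = -31*(1 + 6) - 12 = -31*7 - 12 = -217 - 12 = -229)
m - 1*(-1297) = -229 - 1*(-1297) = -229 + 1297 = 1068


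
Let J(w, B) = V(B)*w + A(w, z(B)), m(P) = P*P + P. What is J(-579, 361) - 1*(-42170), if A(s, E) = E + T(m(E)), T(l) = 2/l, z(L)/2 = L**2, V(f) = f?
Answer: 3185890879806580/33967256403 ≈ 93793.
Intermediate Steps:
z(L) = 2*L**2
m(P) = P + P**2 (m(P) = P**2 + P = P + P**2)
A(s, E) = E + 2/(E*(1 + E)) (A(s, E) = E + 2/((E*(1 + E))) = E + 2*(1/(E*(1 + E))) = E + 2/(E*(1 + E)))
J(w, B) = B*w + (2 + 4*B**4*(1 + 2*B**2))/(2*B**2*(1 + 2*B**2)) (J(w, B) = B*w + (2 + (2*B**2)**2*(1 + 2*B**2))/(((2*B**2))*(1 + 2*B**2)) = B*w + (1/(2*B**2))*(2 + (4*B**4)*(1 + 2*B**2))/(1 + 2*B**2) = B*w + (1/(2*B**2))*(2 + 4*B**4*(1 + 2*B**2))/(1 + 2*B**2) = B*w + (2 + 4*B**4*(1 + 2*B**2))/(2*B**2*(1 + 2*B**2)))
J(-579, 361) - 1*(-42170) = (1 + 361**3*(1 + 2*361**2)*(-579 + 2*361))/(361**2*(1 + 2*361**2)) - 1*(-42170) = (1 + 47045881*(1 + 2*130321)*(-579 + 722))/(130321*(1 + 2*130321)) + 42170 = (1 + 47045881*(1 + 260642)*143)/(130321*(1 + 260642)) + 42170 = (1/130321)*(1 + 47045881*260643*143)/260643 + 42170 = (1/130321)*(1/260643)*(1 + 1753491677292069) + 42170 = (1/130321)*(1/260643)*1753491677292070 + 42170 = 1753491677292070/33967256403 + 42170 = 3185890879806580/33967256403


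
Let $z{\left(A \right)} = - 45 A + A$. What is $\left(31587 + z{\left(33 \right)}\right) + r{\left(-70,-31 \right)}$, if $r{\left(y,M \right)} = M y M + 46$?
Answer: $-37089$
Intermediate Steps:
$r{\left(y,M \right)} = 46 + y M^{2}$ ($r{\left(y,M \right)} = y M^{2} + 46 = 46 + y M^{2}$)
$z{\left(A \right)} = - 44 A$
$\left(31587 + z{\left(33 \right)}\right) + r{\left(-70,-31 \right)} = \left(31587 - 1452\right) + \left(46 - 70 \left(-31\right)^{2}\right) = \left(31587 - 1452\right) + \left(46 - 67270\right) = 30135 + \left(46 - 67270\right) = 30135 - 67224 = -37089$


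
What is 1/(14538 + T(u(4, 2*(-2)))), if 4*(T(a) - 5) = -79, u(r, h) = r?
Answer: 4/58093 ≈ 6.8855e-5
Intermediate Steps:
T(a) = -59/4 (T(a) = 5 + (1/4)*(-79) = 5 - 79/4 = -59/4)
1/(14538 + T(u(4, 2*(-2)))) = 1/(14538 - 59/4) = 1/(58093/4) = 4/58093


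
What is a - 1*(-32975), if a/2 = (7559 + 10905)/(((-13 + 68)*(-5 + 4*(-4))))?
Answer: 38049197/1155 ≈ 32943.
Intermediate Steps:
a = -36928/1155 (a = 2*((7559 + 10905)/(((-13 + 68)*(-5 + 4*(-4))))) = 2*(18464/((55*(-5 - 16)))) = 2*(18464/((55*(-21)))) = 2*(18464/(-1155)) = 2*(18464*(-1/1155)) = 2*(-18464/1155) = -36928/1155 ≈ -31.972)
a - 1*(-32975) = -36928/1155 - 1*(-32975) = -36928/1155 + 32975 = 38049197/1155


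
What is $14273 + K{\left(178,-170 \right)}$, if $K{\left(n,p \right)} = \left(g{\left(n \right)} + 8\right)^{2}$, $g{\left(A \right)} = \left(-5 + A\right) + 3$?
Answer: $48129$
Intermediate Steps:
$g{\left(A \right)} = -2 + A$
$K{\left(n,p \right)} = \left(6 + n\right)^{2}$ ($K{\left(n,p \right)} = \left(\left(-2 + n\right) + 8\right)^{2} = \left(6 + n\right)^{2}$)
$14273 + K{\left(178,-170 \right)} = 14273 + \left(6 + 178\right)^{2} = 14273 + 184^{2} = 14273 + 33856 = 48129$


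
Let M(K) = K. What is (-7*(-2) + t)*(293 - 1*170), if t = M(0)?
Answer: 1722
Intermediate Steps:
t = 0
(-7*(-2) + t)*(293 - 1*170) = (-7*(-2) + 0)*(293 - 1*170) = (14 + 0)*(293 - 170) = 14*123 = 1722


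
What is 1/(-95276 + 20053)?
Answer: -1/75223 ≈ -1.3294e-5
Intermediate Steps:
1/(-95276 + 20053) = 1/(-75223) = -1/75223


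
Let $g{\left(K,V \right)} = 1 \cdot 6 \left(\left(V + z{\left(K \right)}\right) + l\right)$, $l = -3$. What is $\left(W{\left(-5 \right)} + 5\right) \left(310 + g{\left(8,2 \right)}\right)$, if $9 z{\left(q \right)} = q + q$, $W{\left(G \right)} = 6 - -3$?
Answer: $\frac{13216}{3} \approx 4405.3$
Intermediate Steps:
$W{\left(G \right)} = 9$ ($W{\left(G \right)} = 6 + 3 = 9$)
$z{\left(q \right)} = \frac{2 q}{9}$ ($z{\left(q \right)} = \frac{q + q}{9} = \frac{2 q}{9}$)
$g{\left(K,V \right)} = -18 + 6 V + \frac{4 K}{3}$ ($g{\left(K,V \right)} = 1 \cdot 6 \left(\left(V + \frac{2 K}{9}\right) - 3\right) = 6 \left(-3 + V + \frac{2 K}{9}\right) = -18 + 6 V + \frac{4 K}{3}$)
$\left(W{\left(-5 \right)} + 5\right) \left(310 + g{\left(8,2 \right)}\right) = \left(9 + 5\right) \left(310 + \left(-18 + 6 \cdot 2 + \frac{4}{3} \cdot 8\right)\right) = 14 \left(310 + \left(-18 + 12 + \frac{32}{3}\right)\right) = 14 \left(310 + \frac{14}{3}\right) = 14 \cdot \frac{944}{3} = \frac{13216}{3}$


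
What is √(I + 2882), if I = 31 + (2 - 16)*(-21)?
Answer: √3207 ≈ 56.630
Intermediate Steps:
I = 325 (I = 31 - 14*(-21) = 31 + 294 = 325)
√(I + 2882) = √(325 + 2882) = √3207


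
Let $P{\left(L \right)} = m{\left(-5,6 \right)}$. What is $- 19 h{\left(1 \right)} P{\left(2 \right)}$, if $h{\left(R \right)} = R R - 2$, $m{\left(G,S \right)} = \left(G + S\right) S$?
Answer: $114$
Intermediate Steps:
$m{\left(G,S \right)} = S \left(G + S\right)$
$P{\left(L \right)} = 6$ ($P{\left(L \right)} = 6 \left(-5 + 6\right) = 6 \cdot 1 = 6$)
$h{\left(R \right)} = -2 + R^{2}$ ($h{\left(R \right)} = R^{2} - 2 = -2 + R^{2}$)
$- 19 h{\left(1 \right)} P{\left(2 \right)} = - 19 \left(-2 + 1^{2}\right) 6 = - 19 \left(-2 + 1\right) 6 = \left(-19\right) \left(-1\right) 6 = 19 \cdot 6 = 114$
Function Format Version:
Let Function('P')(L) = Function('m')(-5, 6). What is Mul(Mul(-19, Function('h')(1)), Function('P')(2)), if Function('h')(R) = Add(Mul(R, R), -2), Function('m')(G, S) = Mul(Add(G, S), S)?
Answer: 114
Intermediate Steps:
Function('m')(G, S) = Mul(S, Add(G, S))
Function('P')(L) = 6 (Function('P')(L) = Mul(6, Add(-5, 6)) = Mul(6, 1) = 6)
Function('h')(R) = Add(-2, Pow(R, 2)) (Function('h')(R) = Add(Pow(R, 2), -2) = Add(-2, Pow(R, 2)))
Mul(Mul(-19, Function('h')(1)), Function('P')(2)) = Mul(Mul(-19, Add(-2, Pow(1, 2))), 6) = Mul(Mul(-19, Add(-2, 1)), 6) = Mul(Mul(-19, -1), 6) = Mul(19, 6) = 114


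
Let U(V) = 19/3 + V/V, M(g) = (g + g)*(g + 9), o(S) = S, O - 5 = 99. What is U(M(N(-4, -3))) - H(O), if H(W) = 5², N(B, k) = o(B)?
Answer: -53/3 ≈ -17.667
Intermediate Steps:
O = 104 (O = 5 + 99 = 104)
N(B, k) = B
M(g) = 2*g*(9 + g) (M(g) = (2*g)*(9 + g) = 2*g*(9 + g))
U(V) = 22/3 (U(V) = 19*(⅓) + 1 = 19/3 + 1 = 22/3)
H(W) = 25
U(M(N(-4, -3))) - H(O) = 22/3 - 1*25 = 22/3 - 25 = -53/3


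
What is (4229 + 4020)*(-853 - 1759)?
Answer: -21546388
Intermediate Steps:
(4229 + 4020)*(-853 - 1759) = 8249*(-2612) = -21546388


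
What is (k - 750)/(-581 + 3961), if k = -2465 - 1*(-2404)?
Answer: -811/3380 ≈ -0.23994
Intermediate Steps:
k = -61 (k = -2465 + 2404 = -61)
(k - 750)/(-581 + 3961) = (-61 - 750)/(-581 + 3961) = -811/3380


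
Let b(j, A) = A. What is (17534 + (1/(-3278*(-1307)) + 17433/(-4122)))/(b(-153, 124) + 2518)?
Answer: 4299681281021/648026612057 ≈ 6.6350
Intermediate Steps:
(17534 + (1/(-3278*(-1307)) + 17433/(-4122)))/(b(-153, 124) + 2518) = (17534 + (1/(-3278*(-1307)) + 17433/(-4122)))/(124 + 2518) = (17534 + (-1/3278*(-1/1307) + 17433*(-1/4122)))/2642 = (17534 + (1/4284346 - 1937/458))*(1/2642) = (17534 - 2074694436/490557617)*(1/2642) = (8599362562042/490557617)*(1/2642) = 4299681281021/648026612057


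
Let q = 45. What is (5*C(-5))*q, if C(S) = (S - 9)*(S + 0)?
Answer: 15750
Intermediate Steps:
C(S) = S*(-9 + S) (C(S) = (-9 + S)*S = S*(-9 + S))
(5*C(-5))*q = (5*(-5*(-9 - 5)))*45 = (5*(-5*(-14)))*45 = (5*70)*45 = 350*45 = 15750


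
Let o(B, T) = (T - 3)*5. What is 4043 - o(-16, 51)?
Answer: 3803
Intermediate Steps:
o(B, T) = -15 + 5*T (o(B, T) = (-3 + T)*5 = -15 + 5*T)
4043 - o(-16, 51) = 4043 - (-15 + 5*51) = 4043 - (-15 + 255) = 4043 - 1*240 = 4043 - 240 = 3803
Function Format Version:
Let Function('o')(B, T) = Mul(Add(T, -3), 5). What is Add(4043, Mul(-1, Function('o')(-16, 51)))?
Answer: 3803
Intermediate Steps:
Function('o')(B, T) = Add(-15, Mul(5, T)) (Function('o')(B, T) = Mul(Add(-3, T), 5) = Add(-15, Mul(5, T)))
Add(4043, Mul(-1, Function('o')(-16, 51))) = Add(4043, Mul(-1, Add(-15, Mul(5, 51)))) = Add(4043, Mul(-1, Add(-15, 255))) = Add(4043, Mul(-1, 240)) = Add(4043, -240) = 3803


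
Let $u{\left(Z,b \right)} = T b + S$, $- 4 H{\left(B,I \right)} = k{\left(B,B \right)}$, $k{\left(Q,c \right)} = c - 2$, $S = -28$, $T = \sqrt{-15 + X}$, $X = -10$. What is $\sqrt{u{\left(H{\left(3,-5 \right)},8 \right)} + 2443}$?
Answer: $\sqrt{2415 + 40 i} \approx 49.144 + 0.407 i$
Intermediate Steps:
$T = 5 i$ ($T = \sqrt{-15 - 10} = \sqrt{-25} = 5 i \approx 5.0 i$)
$k{\left(Q,c \right)} = -2 + c$ ($k{\left(Q,c \right)} = c - 2 = -2 + c$)
$H{\left(B,I \right)} = \frac{1}{2} - \frac{B}{4}$ ($H{\left(B,I \right)} = - \frac{-2 + B}{4} = \frac{1}{2} - \frac{B}{4}$)
$u{\left(Z,b \right)} = -28 + 5 i b$ ($u{\left(Z,b \right)} = 5 i b - 28 = -28 + 5 i b$)
$\sqrt{u{\left(H{\left(3,-5 \right)},8 \right)} + 2443} = \sqrt{\left(-28 + 5 i 8\right) + 2443} = \sqrt{\left(-28 + 40 i\right) + 2443} = \sqrt{2415 + 40 i}$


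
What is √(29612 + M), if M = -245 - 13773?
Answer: √15594 ≈ 124.88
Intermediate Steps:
M = -14018
√(29612 + M) = √(29612 - 14018) = √15594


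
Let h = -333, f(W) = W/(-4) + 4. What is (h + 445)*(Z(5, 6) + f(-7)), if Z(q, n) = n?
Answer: 1316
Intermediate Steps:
f(W) = 4 - W/4 (f(W) = W*(-¼) + 4 = -W/4 + 4 = 4 - W/4)
(h + 445)*(Z(5, 6) + f(-7)) = (-333 + 445)*(6 + (4 - ¼*(-7))) = 112*(6 + (4 + 7/4)) = 112*(6 + 23/4) = 112*(47/4) = 1316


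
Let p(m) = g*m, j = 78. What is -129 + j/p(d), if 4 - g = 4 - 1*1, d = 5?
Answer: -567/5 ≈ -113.40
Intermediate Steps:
g = 1 (g = 4 - (4 - 1*1) = 4 - (4 - 1) = 4 - 1*3 = 4 - 3 = 1)
p(m) = m (p(m) = 1*m = m)
-129 + j/p(d) = -129 + 78/5 = -567/5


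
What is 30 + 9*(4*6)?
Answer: 246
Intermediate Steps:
30 + 9*(4*6) = 30 + 9*24 = 30 + 216 = 246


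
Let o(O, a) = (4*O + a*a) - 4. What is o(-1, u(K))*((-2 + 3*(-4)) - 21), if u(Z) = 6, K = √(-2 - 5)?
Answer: -980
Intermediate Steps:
K = I*√7 (K = √(-7) = I*√7 ≈ 2.6458*I)
o(O, a) = -4 + a² + 4*O (o(O, a) = (4*O + a²) - 4 = (a² + 4*O) - 4 = -4 + a² + 4*O)
o(-1, u(K))*((-2 + 3*(-4)) - 21) = (-4 + 6² + 4*(-1))*((-2 + 3*(-4)) - 21) = (-4 + 36 - 4)*((-2 - 12) - 21) = 28*(-14 - 21) = 28*(-35) = -980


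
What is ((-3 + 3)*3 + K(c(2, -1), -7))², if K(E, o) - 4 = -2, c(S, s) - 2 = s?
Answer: 4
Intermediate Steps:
c(S, s) = 2 + s
K(E, o) = 2 (K(E, o) = 4 - 2 = 2)
((-3 + 3)*3 + K(c(2, -1), -7))² = ((-3 + 3)*3 + 2)² = (0*3 + 2)² = (0 + 2)² = 2² = 4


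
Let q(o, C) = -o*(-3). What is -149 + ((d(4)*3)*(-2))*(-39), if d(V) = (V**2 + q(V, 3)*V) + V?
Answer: 15763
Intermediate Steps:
q(o, C) = 3*o
d(V) = V + 4*V**2 (d(V) = (V**2 + (3*V)*V) + V = (V**2 + 3*V**2) + V = 4*V**2 + V = V + 4*V**2)
-149 + ((d(4)*3)*(-2))*(-39) = -149 + (((4*(1 + 4*4))*3)*(-2))*(-39) = -149 + (((4*(1 + 16))*3)*(-2))*(-39) = -149 + (((4*17)*3)*(-2))*(-39) = -149 + ((68*3)*(-2))*(-39) = -149 + (204*(-2))*(-39) = -149 - 408*(-39) = -149 + 15912 = 15763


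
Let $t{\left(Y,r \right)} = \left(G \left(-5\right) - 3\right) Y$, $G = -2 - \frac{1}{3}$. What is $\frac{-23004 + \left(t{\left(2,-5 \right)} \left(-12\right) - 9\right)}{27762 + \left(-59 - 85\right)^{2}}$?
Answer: $- \frac{23221}{48498} \approx -0.4788$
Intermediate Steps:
$G = - \frac{7}{3}$ ($G = -2 - \frac{1}{3} = - \frac{7}{3} \approx -2.3333$)
$t{\left(Y,r \right)} = \frac{26 Y}{3}$ ($t{\left(Y,r \right)} = \left(\left(- \frac{7}{3}\right) \left(-5\right) - 3\right) Y = \left(\frac{35}{3} - 3\right) Y = \frac{26 Y}{3}$)
$\frac{-23004 + \left(t{\left(2,-5 \right)} \left(-12\right) - 9\right)}{27762 + \left(-59 - 85\right)^{2}} = \frac{-23004 + \left(\frac{26}{3} \cdot 2 \left(-12\right) - 9\right)}{27762 + \left(-59 - 85\right)^{2}} = \frac{-23004 + \left(\frac{52}{3} \left(-12\right) - 9\right)}{27762 + \left(-144\right)^{2}} = \frac{-23004 - 217}{27762 + 20736} = \frac{-23004 - 217}{48498} = \left(-23221\right) \frac{1}{48498} = - \frac{23221}{48498}$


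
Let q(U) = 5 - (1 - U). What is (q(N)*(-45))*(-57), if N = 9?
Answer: 33345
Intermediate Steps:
q(U) = 4 + U (q(U) = 5 + (-1 + U) = 4 + U)
(q(N)*(-45))*(-57) = ((4 + 9)*(-45))*(-57) = (13*(-45))*(-57) = -585*(-57) = 33345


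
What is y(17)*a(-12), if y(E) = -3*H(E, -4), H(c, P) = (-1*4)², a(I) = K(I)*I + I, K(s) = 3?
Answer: 2304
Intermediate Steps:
a(I) = 4*I (a(I) = 3*I + I = 4*I)
H(c, P) = 16 (H(c, P) = (-4)² = 16)
y(E) = -48 (y(E) = -3*16 = -48)
y(17)*a(-12) = -192*(-12) = -48*(-48) = 2304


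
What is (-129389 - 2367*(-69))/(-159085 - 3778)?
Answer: -33934/162863 ≈ -0.20836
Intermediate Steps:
(-129389 - 2367*(-69))/(-159085 - 3778) = (-129389 + 163323)/(-162863) = 33934*(-1/162863) = -33934/162863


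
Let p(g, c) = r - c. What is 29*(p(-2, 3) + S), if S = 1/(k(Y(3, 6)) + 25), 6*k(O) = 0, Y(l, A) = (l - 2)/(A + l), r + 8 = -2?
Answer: -9396/25 ≈ -375.84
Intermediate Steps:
r = -10 (r = -8 - 2 = -10)
Y(l, A) = (-2 + l)/(A + l)
p(g, c) = -10 - c
k(O) = 0 (k(O) = (1/6)*0 = 0)
S = 1/25 (S = 1/(0 + 25) = 1/25 ≈ 0.040000)
29*(p(-2, 3) + S) = 29*((-10 - 1*3) + 1/25) = 29*((-10 - 3) + 1/25) = 29*(-13 + 1/25) = 29*(-324/25) = -9396/25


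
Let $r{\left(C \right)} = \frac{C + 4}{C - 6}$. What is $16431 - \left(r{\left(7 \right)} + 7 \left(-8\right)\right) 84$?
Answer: $20211$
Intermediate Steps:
$r{\left(C \right)} = \frac{4 + C}{-6 + C}$
$16431 - \left(r{\left(7 \right)} + 7 \left(-8\right)\right) 84 = 16431 - \left(\frac{4 + 7}{-6 + 7} + 7 \left(-8\right)\right) 84 = 16431 - \left(1^{-1} \cdot 11 - 56\right) 84 = 16431 - \left(1 \cdot 11 - 56\right) 84 = 16431 - \left(11 - 56\right) 84 = 16431 - \left(-45\right) 84 = 16431 - -3780 = 16431 + 3780 = 20211$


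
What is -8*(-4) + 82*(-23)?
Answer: -1854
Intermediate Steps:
-8*(-4) + 82*(-23) = 32 - 1886 = -1854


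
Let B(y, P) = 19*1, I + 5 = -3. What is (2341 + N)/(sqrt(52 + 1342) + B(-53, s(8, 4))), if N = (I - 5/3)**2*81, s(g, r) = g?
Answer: -188290/1033 + 9910*sqrt(1394)/1033 ≈ 175.91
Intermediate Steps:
I = -8 (I = -5 - 3 = -8)
N = 7569 (N = (-8 - 5/3)**2*81 = (-29/3)**2*81 = (841/9)*81 = 7569)
B(y, P) = 19
(2341 + N)/(sqrt(52 + 1342) + B(-53, s(8, 4))) = (2341 + 7569)/(sqrt(52 + 1342) + 19) = 9910/(sqrt(1394) + 19) = 9910/(19 + sqrt(1394))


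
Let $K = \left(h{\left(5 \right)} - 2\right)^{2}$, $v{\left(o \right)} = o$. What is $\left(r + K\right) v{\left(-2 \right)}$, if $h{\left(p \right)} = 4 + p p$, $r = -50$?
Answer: $-1358$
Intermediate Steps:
$h{\left(p \right)} = 4 + p^{2}$
$K = 729$ ($K = \left(\left(4 + 5^{2}\right) - 2\right)^{2} = \left(\left(4 + 25\right) - 2\right)^{2} = \left(29 - 2\right)^{2} = 27^{2} = 729$)
$\left(r + K\right) v{\left(-2 \right)} = \left(-50 + 729\right) \left(-2\right) = 679 \left(-2\right) = -1358$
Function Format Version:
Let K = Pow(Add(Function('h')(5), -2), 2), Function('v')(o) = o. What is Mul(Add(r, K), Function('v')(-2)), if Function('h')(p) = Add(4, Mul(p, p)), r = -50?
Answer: -1358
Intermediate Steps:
Function('h')(p) = Add(4, Pow(p, 2))
K = 729 (K = Pow(Add(Add(4, Pow(5, 2)), -2), 2) = Pow(Add(Add(4, 25), -2), 2) = Pow(Add(29, -2), 2) = Pow(27, 2) = 729)
Mul(Add(r, K), Function('v')(-2)) = Mul(Add(-50, 729), -2) = Mul(679, -2) = -1358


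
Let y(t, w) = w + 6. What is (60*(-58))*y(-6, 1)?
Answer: -24360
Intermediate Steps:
y(t, w) = 6 + w
(60*(-58))*y(-6, 1) = (60*(-58))*(6 + 1) = -3480*7 = -24360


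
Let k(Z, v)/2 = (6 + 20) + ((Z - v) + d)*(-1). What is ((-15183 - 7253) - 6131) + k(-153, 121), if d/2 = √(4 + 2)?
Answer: -27967 - 4*√6 ≈ -27977.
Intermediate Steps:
d = 2*√6 (d = 2*√(4 + 2) = 2*√6 ≈ 4.8990)
k(Z, v) = 52 - 4*√6 - 2*Z + 2*v (k(Z, v) = 2*((6 + 20) + ((Z - v) + 2*√6)*(-1)) = 2*(26 + (Z - v + 2*√6)*(-1)) = 2*(26 + (v - Z - 2*√6)) = 2*(26 + v - Z - 2*√6) = 52 - 4*√6 - 2*Z + 2*v)
((-15183 - 7253) - 6131) + k(-153, 121) = ((-15183 - 7253) - 6131) + (52 - 4*√6 - 2*(-153) + 2*121) = (-22436 - 6131) + (52 - 4*√6 + 306 + 242) = -28567 + (600 - 4*√6) = -27967 - 4*√6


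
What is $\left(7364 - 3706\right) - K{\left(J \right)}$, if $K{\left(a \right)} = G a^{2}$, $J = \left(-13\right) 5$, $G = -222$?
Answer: $941608$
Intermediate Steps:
$J = -65$
$K{\left(a \right)} = - 222 a^{2}$
$\left(7364 - 3706\right) - K{\left(J \right)} = \left(7364 - 3706\right) - - 222 \left(-65\right)^{2} = \left(7364 - 3706\right) - \left(-222\right) 4225 = 3658 - -937950 = 3658 + 937950 = 941608$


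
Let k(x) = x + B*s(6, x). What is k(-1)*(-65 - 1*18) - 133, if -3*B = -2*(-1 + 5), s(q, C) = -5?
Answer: 3170/3 ≈ 1056.7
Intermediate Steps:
B = 8/3 (B = -(-2)*(-1 + 5)/3 = -(-2)*4/3 = -⅓*(-8) = 8/3 ≈ 2.6667)
k(x) = -40/3 + x (k(x) = x + (8/3)*(-5) = x - 40/3 = -40/3 + x)
k(-1)*(-65 - 1*18) - 133 = (-40/3 - 1)*(-65 - 1*18) - 133 = -43*(-65 - 18)/3 - 133 = -43/3*(-83) - 133 = 3569/3 - 133 = 3170/3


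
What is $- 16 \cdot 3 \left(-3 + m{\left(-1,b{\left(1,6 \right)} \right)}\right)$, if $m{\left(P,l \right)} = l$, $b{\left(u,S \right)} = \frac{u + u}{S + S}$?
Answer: $136$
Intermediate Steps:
$b{\left(u,S \right)} = \frac{u}{S}$ ($b{\left(u,S \right)} = \frac{2 u}{2 S} = 2 u \frac{1}{2 S} = \frac{u}{S}$)
$- 16 \cdot 3 \left(-3 + m{\left(-1,b{\left(1,6 \right)} \right)}\right) = - 16 \cdot 3 \left(-3 + 1 \cdot \frac{1}{6}\right) = - 16 \cdot 3 \left(-3 + \frac{1}{6}\right) = - 16 \cdot 3 \left(- \frac{17}{6}\right) = \left(-16\right) \left(- \frac{17}{2}\right) = 136$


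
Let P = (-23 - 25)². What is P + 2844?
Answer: 5148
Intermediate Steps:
P = 2304 (P = (-48)² = 2304)
P + 2844 = 2304 + 2844 = 5148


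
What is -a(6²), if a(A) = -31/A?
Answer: 31/36 ≈ 0.86111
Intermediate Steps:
-a(6²) = -(-31)/(6²) = -(-31)/36 = -1*(-31/36) = 31/36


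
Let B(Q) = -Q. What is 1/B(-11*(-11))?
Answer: -1/121 ≈ -0.0082645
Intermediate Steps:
1/B(-11*(-11)) = 1/(-(-11)*(-11)) = 1/(-1*121) = 1/(-121) = -1/121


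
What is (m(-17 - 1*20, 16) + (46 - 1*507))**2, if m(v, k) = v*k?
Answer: 1108809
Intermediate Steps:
m(v, k) = k*v
(m(-17 - 1*20, 16) + (46 - 1*507))**2 = (16*(-17 - 1*20) + (46 - 1*507))**2 = (16*(-17 - 20) + (46 - 507))**2 = (16*(-37) - 461)**2 = (-592 - 461)**2 = (-1053)**2 = 1108809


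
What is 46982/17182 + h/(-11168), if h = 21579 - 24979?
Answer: 36444611/11993036 ≈ 3.0388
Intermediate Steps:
h = -3400
46982/17182 + h/(-11168) = 46982/17182 - 3400/(-11168) = 46982*(1/17182) - 3400*(-1/11168) = 23491/8591 + 425/1396 = 36444611/11993036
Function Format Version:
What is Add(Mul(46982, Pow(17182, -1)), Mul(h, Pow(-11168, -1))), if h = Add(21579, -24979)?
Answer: Rational(36444611, 11993036) ≈ 3.0388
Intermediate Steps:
h = -3400
Add(Mul(46982, Pow(17182, -1)), Mul(h, Pow(-11168, -1))) = Add(Mul(46982, Pow(17182, -1)), Mul(-3400, Pow(-11168, -1))) = Add(Mul(46982, Rational(1, 17182)), Mul(-3400, Rational(-1, 11168))) = Add(Rational(23491, 8591), Rational(425, 1396)) = Rational(36444611, 11993036)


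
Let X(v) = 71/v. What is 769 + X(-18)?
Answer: 13771/18 ≈ 765.06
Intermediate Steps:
769 + X(-18) = 769 + 71/(-18) = 769 + 71*(-1/18) = 769 - 71/18 = 13771/18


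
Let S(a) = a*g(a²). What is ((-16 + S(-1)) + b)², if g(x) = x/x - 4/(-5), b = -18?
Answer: 32041/25 ≈ 1281.6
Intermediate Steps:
g(x) = 9/5 (g(x) = 1 - 4*(-⅕) = 1 + ⅘ = 9/5)
S(a) = 9*a/5 (S(a) = a*(9/5) = 9*a/5)
((-16 + S(-1)) + b)² = ((-16 + (9/5)*(-1)) - 18)² = ((-16 - 9/5) - 18)² = (-89/5 - 18)² = (-179/5)² = 32041/25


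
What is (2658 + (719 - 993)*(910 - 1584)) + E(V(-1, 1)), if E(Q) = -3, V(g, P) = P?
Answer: 187331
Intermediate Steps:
(2658 + (719 - 993)*(910 - 1584)) + E(V(-1, 1)) = (2658 + (719 - 993)*(910 - 1584)) - 3 = (2658 - 274*(-674)) - 3 = (2658 + 184676) - 3 = 187334 - 3 = 187331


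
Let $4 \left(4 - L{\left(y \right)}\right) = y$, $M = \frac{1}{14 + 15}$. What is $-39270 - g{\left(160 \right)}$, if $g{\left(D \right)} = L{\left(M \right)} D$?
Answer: $- \frac{1157350}{29} \approx -39909.0$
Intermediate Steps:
$M = \frac{1}{29} \approx 0.034483$
$L{\left(y \right)} = 4 - \frac{y}{4}$
$g{\left(D \right)} = \frac{463 D}{116}$ ($g{\left(D \right)} = \left(4 - \frac{1}{116}\right) D = \frac{463 D}{116}$)
$-39270 - g{\left(160 \right)} = -39270 - \frac{463}{116} \cdot 160 = -39270 - \frac{18520}{29} = - \frac{1157350}{29}$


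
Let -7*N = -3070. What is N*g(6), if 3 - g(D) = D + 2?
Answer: -15350/7 ≈ -2192.9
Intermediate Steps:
N = 3070/7 (N = -1/7*(-3070) = 3070/7 ≈ 438.57)
g(D) = 1 - D (g(D) = 3 - (D + 2) = 3 - (2 + D) = 3 + (-2 - D) = 1 - D)
N*g(6) = 3070*(1 - 1*6)/7 = 3070*(1 - 6)/7 = (3070/7)*(-5) = -15350/7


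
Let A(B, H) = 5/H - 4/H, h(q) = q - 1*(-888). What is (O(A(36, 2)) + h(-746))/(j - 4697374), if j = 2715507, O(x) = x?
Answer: -285/3963734 ≈ -7.1902e-5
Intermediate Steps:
h(q) = 888 + q (h(q) = q + 888 = 888 + q)
A(B, H) = 1/H
(O(A(36, 2)) + h(-746))/(j - 4697374) = (1/2 + (888 - 746))/(2715507 - 4697374) = (1/2 + 142)/(-1981867) = (285/2)*(-1/1981867) = -285/3963734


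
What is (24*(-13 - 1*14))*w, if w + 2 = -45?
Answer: 30456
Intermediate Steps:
w = -47 (w = -2 - 45 = -47)
(24*(-13 - 1*14))*w = (24*(-13 - 1*14))*(-47) = (24*(-13 - 14))*(-47) = (24*(-27))*(-47) = -648*(-47) = 30456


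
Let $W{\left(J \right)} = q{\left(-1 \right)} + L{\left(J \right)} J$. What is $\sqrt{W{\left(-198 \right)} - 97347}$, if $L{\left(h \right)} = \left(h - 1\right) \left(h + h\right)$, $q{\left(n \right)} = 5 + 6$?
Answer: $4 i \sqrt{981283} \approx 3962.4 i$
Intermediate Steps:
$q{\left(n \right)} = 11$
$L{\left(h \right)} = 2 h \left(-1 + h\right)$ ($L{\left(h \right)} = \left(-1 + h\right) 2 h = 2 h \left(-1 + h\right)$)
$W{\left(J \right)} = 11 + 2 J^{2} \left(-1 + J\right)$ ($W{\left(J \right)} = 11 + 2 J \left(-1 + J\right) J = 11 + 2 J^{2} \left(-1 + J\right)$)
$\sqrt{W{\left(-198 \right)} - 97347} = \sqrt{\left(11 + 2 \left(-198\right)^{2} \left(-1 - 198\right)\right) - 97347} = \sqrt{\left(11 + 2 \cdot 39204 \left(-199\right)\right) - 97347} = \sqrt{\left(11 - 15603192\right) - 97347} = \sqrt{-15603181 - 97347} = \sqrt{-15700528} = 4 i \sqrt{981283}$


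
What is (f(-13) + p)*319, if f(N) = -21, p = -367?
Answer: -123772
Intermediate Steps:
(f(-13) + p)*319 = (-21 - 367)*319 = -388*319 = -123772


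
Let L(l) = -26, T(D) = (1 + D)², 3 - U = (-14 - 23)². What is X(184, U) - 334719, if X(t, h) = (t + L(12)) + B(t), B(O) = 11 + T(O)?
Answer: -300325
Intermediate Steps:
U = -1366 (U = 3 - (-14 - 23)² = 3 - 1*(-37)² = 3 - 1*1369 = 3 - 1369 = -1366)
B(O) = 11 + (1 + O)²
X(t, h) = -15 + t + (1 + t)² (X(t, h) = (t - 26) + (11 + (1 + t)²) = (-26 + t) + (11 + (1 + t)²) = -15 + t + (1 + t)²)
X(184, U) - 334719 = (-15 + 184 + (1 + 184)²) - 334719 = (-15 + 184 + 185²) - 334719 = (-15 + 184 + 34225) - 334719 = 34394 - 334719 = -300325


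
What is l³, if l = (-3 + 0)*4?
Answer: -1728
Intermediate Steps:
l = -12 (l = -3*4 = -12)
l³ = (-12)³ = -1728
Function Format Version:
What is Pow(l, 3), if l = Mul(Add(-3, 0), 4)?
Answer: -1728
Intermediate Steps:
l = -12 (l = Mul(-3, 4) = -12)
Pow(l, 3) = Pow(-12, 3) = -1728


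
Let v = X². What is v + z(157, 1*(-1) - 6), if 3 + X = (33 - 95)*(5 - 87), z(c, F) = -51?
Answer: 25816510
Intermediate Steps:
X = 5081 (X = -3 + (33 - 95)*(5 - 87) = -3 - 62*(-82) = -3 + 5084 = 5081)
v = 25816561 (v = 5081² = 25816561)
v + z(157, 1*(-1) - 6) = 25816561 - 51 = 25816510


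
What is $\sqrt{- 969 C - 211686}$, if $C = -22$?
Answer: $12 i \sqrt{1322} \approx 436.31 i$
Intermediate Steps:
$\sqrt{- 969 C - 211686} = \sqrt{\left(-969\right) \left(-22\right) - 211686} = \sqrt{21318 - 211686} = \sqrt{-190368} = 12 i \sqrt{1322}$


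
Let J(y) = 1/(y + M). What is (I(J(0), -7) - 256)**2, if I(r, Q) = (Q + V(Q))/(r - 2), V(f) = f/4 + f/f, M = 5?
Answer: 82101721/1296 ≈ 63350.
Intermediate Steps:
V(f) = 1 + f/4 (V(f) = f*(1/4) + 1 = f/4 + 1 = 1 + f/4)
J(y) = 1/(5 + y) (J(y) = 1/(y + 5) = 1/(5 + y))
I(r, Q) = (1 + 5*Q/4)/(-2 + r) (I(r, Q) = (Q + (1 + Q/4))/(r - 2) = (1 + 5*Q/4)/(-2 + r))
(I(J(0), -7) - 256)**2 = ((4 + 5*(-7))/(4*(-2 + 1/(5 + 0))) - 256)**2 = ((4 - 35)/(4*(-2 + 1/5)) - 256)**2 = ((1/4)*(-31)/(-2 + 1/5) - 256)**2 = ((1/4)*(-31)/(-9/5) - 256)**2 = ((1/4)*(-5/9)*(-31) - 256)**2 = (155/36 - 256)**2 = (-9061/36)**2 = 82101721/1296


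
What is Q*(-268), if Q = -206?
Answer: 55208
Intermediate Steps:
Q*(-268) = -206*(-268) = 55208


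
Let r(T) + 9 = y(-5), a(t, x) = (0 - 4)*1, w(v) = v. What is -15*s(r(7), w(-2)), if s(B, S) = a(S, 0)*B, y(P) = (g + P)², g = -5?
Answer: 5460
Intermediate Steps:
a(t, x) = -4 (a(t, x) = -4*1 = -4)
y(P) = (-5 + P)²
r(T) = 91 (r(T) = -9 + (-5 - 5)² = -9 + (-10)² = -9 + 100 = 91)
s(B, S) = -4*B
-15*s(r(7), w(-2)) = -(-60)*91 = -15*(-364) = 5460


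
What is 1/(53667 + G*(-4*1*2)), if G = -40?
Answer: 1/53987 ≈ 1.8523e-5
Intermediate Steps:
1/(53667 + G*(-4*1*2)) = 1/(53667 - 40*(-4*1)*2) = 1/(53667 - (-160)*2) = 1/(53667 - 40*(-8)) = 1/(53667 + 320) = 1/53987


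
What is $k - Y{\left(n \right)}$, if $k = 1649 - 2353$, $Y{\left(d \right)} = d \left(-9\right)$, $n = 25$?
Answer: $-479$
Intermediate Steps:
$Y{\left(d \right)} = - 9 d$
$k = -704$ ($k = 1649 - 2353 = -704$)
$k - Y{\left(n \right)} = -704 - \left(-9\right) 25 = -704 - -225 = -704 + 225 = -479$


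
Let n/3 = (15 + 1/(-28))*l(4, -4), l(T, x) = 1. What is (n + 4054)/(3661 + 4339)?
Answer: 114769/224000 ≈ 0.51236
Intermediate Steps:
n = 1257/28 (n = 3*((15 + 1/(-28))*1) = 3*((15 - 1/28)*1) = 3*((419/28)*1) = 3*(419/28) = 1257/28 ≈ 44.893)
(n + 4054)/(3661 + 4339) = (1257/28 + 4054)/(3661 + 4339) = (114769/28)/8000 = (114769/28)*(1/8000) = 114769/224000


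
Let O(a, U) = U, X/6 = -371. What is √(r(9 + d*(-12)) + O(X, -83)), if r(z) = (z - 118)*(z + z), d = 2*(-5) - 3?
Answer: √15427 ≈ 124.21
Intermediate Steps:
X = -2226 (X = 6*(-371) = -2226)
d = -13 (d = -10 - 3 = -13)
r(z) = 2*z*(-118 + z) (r(z) = (-118 + z)*(2*z) = 2*z*(-118 + z))
√(r(9 + d*(-12)) + O(X, -83)) = √(2*(9 - 13*(-12))*(-118 + (9 - 13*(-12))) - 83) = √(2*(9 + 156)*(-118 + (9 + 156)) - 83) = √(2*165*(-118 + 165) - 83) = √(2*165*47 - 83) = √(15510 - 83) = √15427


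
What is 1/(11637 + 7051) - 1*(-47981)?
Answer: 896668929/18688 ≈ 47981.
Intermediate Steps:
1/(11637 + 7051) - 1*(-47981) = 1/18688 + 47981 = 896668929/18688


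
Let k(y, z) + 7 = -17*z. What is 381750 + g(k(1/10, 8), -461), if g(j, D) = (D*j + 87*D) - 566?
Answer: 407000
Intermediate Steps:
k(y, z) = -7 - 17*z
g(j, D) = -566 + 87*D + D*j (g(j, D) = (87*D + D*j) - 566 = -566 + 87*D + D*j)
381750 + g(k(1/10, 8), -461) = 381750 + (-566 + 87*(-461) - 461*(-7 - 17*8)) = 381750 + (-566 - 40107 - 461*(-7 - 136)) = 381750 + (-566 - 40107 - 461*(-143)) = 381750 + (-566 - 40107 + 65923) = 381750 + 25250 = 407000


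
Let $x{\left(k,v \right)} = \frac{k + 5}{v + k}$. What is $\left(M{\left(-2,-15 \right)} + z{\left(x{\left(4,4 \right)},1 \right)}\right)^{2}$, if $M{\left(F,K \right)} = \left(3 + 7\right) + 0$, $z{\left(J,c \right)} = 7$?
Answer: $289$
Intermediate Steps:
$x{\left(k,v \right)} = \frac{5 + k}{k + v}$
$M{\left(F,K \right)} = 10$ ($M{\left(F,K \right)} = 10 + 0 = 10$)
$\left(M{\left(-2,-15 \right)} + z{\left(x{\left(4,4 \right)},1 \right)}\right)^{2} = \left(10 + 7\right)^{2} = 17^{2} = 289$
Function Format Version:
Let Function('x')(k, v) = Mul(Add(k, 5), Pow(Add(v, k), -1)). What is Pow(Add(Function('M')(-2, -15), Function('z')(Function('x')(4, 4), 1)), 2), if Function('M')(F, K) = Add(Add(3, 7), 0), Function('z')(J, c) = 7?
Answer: 289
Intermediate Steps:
Function('x')(k, v) = Mul(Pow(Add(k, v), -1), Add(5, k)) (Function('x')(k, v) = Mul(Add(5, k), Pow(Add(k, v), -1)) = Mul(Pow(Add(k, v), -1), Add(5, k)))
Function('M')(F, K) = 10 (Function('M')(F, K) = Add(10, 0) = 10)
Pow(Add(Function('M')(-2, -15), Function('z')(Function('x')(4, 4), 1)), 2) = Pow(Add(10, 7), 2) = Pow(17, 2) = 289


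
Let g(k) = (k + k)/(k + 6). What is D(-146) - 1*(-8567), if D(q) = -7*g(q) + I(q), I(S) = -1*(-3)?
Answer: 42777/5 ≈ 8555.4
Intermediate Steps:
I(S) = 3
g(k) = 2*k/(6 + k) (g(k) = (2*k)/(6 + k) = 2*k/(6 + k))
D(q) = 3 - 14*q/(6 + q) (D(q) = -14*q/(6 + q) + 3 = 3 - 14*q/(6 + q))
D(-146) - 1*(-8567) = (18 - 11*(-146))/(6 - 146) - 1*(-8567) = (18 + 1606)/(-140) + 8567 = -1/140*1624 + 8567 = -58/5 + 8567 = 42777/5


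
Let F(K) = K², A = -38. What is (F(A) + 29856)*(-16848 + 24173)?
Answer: 229272500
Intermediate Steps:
(F(A) + 29856)*(-16848 + 24173) = ((-38)² + 29856)*(-16848 + 24173) = (1444 + 29856)*7325 = 31300*7325 = 229272500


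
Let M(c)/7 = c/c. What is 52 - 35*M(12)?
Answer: -193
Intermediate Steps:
M(c) = 7 (M(c) = 7*(c/c) = 7*1 = 7)
52 - 35*M(12) = 52 - 35*7 = 52 - 245 = -193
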